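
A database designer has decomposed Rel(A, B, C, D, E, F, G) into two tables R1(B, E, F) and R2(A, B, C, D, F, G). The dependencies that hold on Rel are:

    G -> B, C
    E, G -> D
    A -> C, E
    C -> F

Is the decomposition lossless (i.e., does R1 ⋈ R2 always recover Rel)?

No

Common attributes: R1 ∩ R2 = {B, F}.
No dependency enlarges {B, F}, so (B, F)⁺ = {B, F}.
The closure contains neither all of R1 = {B, E, F} nor all of R2 = {A, B, C, D, F, G}, so the common attributes are not a superkey of either fragment. The join is lossy.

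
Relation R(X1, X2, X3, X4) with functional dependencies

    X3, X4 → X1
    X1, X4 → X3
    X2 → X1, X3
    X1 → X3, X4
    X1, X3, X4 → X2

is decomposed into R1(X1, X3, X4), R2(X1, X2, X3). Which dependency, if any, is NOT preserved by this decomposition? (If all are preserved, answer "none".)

X3, X4 → X1 lies within R1.
X1, X4 → X3 lies within R1.
X2 → X1, X3 lies within R2.
X1 → X3, X4 lies within R1.
X1, X3, X4 → X2: restricted closure across fragments reaches X2.
Every dependency is enforceable on the fragments, so the decomposition is dependency-preserving.

none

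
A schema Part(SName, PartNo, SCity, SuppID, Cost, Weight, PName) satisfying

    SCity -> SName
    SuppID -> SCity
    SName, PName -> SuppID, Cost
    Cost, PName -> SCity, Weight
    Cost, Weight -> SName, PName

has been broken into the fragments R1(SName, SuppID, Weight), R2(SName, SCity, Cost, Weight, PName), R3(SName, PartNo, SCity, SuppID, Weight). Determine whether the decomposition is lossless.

Chase test. Columns are SName, PartNo, SCity, SuppID, Cost, Weight, PName; row i has aⱼ where attribute j ∈ Ri, else bᵢⱼ.
Initial tableau (one row per fragment):
  row 1: a1 b12 b13 a4 b15 a6 b17
  row 2: a1 b22 a3 b24 a5 a6 a7
  row 3: a1 a2 a3 a4 b35 a6 b37
Rows 1 and 3 agree on SuppID; apply SuppID→SCity and equate their SCity entries.
No row becomes fully distinguished — the join is lossy.

No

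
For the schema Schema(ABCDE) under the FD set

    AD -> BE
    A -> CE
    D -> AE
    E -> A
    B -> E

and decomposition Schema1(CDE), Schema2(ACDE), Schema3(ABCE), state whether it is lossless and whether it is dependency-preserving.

Lossless test (chase): Rows 1 and 2 agree on D; apply D→AE and equate their AE entries. Rows 1 and 2 agree on AD; apply AD→BE and equate their BE entries. No row becomes fully distinguished — the join is lossy.
Dependency preservation: the restricted closure of {AD} across the fragments never reaches {BE}, so AD → BE cannot be enforced without a join — not preserved.

lossy and not dependency-preserving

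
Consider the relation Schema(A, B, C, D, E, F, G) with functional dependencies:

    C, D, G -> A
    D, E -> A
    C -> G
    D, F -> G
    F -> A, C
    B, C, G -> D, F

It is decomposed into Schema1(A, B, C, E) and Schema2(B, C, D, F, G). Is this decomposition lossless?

Common attributes: Schema1 ∩ Schema2 = {B, C}.
Closure of {B, C}: C → G applies, adding G; B, C, G → D, F applies, adding D, F; C, D, G → A applies, adding A. So (B, C)⁺ = {A, B, C, D, F, G}.
This closure contains every attribute of Schema2, so Schema1 ∩ Schema2 → Schema2. The join is lossless.

Yes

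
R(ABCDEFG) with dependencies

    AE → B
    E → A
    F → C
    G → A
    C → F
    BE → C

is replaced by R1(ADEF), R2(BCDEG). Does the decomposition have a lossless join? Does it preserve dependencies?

Lossless test: (DE)⁺ = {ABCDEF}, which contains all of one fragment — lossless.
Dependency preservation: the restricted closure of {F} across the fragments never reaches {C}, so F → C cannot be enforced without a join — not preserved.

lossless but not dependency-preserving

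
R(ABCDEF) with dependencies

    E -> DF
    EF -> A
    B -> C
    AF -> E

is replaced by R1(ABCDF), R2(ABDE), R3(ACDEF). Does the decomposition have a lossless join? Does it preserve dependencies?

lossless and dependency-preserving

Lossless test (chase): Rows 2 and 3 agree on E; apply E→DF and equate their DF entries. Rows 1 and 2 agree on B; apply B→C and equate their C entries. Rows 1 and 2 agree on AF; apply AF→E and equate their E entries. Row 1 is now all distinguished symbols — the join is lossless.
Dependency preservation: every FD's attributes lie within a single fragment, so each can be enforced locally — preserved.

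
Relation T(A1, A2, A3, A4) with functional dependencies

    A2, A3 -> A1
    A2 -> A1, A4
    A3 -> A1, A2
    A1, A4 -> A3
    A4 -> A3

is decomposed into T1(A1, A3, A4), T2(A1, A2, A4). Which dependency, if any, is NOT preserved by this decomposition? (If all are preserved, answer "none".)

A2, A3 → A1: restricted closure across fragments reaches A1.
A2 → A1, A4 lies within T2.
A3 → A1, A2: restricted closure across fragments reaches A1, A2.
A1, A4 → A3 lies within T1.
A4 → A3 lies within T1.
Every dependency is enforceable on the fragments, so the decomposition is dependency-preserving.

none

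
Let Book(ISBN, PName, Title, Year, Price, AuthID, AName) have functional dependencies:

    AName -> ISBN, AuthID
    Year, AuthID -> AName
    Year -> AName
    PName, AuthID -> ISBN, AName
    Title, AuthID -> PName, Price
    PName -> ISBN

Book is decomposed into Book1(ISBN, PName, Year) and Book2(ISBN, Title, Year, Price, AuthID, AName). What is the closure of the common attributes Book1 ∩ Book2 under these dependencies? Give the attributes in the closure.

Book1 ∩ Book2 = {ISBN, Year}.
Year → AName applies, adding AName
AName → ISBN, AuthID applies, adding AuthID
Closure: {ISBN, Year, AuthID, AName}.

ISBN, Year, AuthID, AName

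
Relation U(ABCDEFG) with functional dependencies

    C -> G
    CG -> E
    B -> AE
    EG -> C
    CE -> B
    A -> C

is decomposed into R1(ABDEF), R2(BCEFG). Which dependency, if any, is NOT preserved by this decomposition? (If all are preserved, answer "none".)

C → G lies within R2.
CG → E lies within R2.
B → AE lies within R1.
EG → C lies within R2.
CE → B lies within R2.
A → C: restricted closure across fragments reaches C.
Every dependency is enforceable on the fragments, so the decomposition is dependency-preserving.

none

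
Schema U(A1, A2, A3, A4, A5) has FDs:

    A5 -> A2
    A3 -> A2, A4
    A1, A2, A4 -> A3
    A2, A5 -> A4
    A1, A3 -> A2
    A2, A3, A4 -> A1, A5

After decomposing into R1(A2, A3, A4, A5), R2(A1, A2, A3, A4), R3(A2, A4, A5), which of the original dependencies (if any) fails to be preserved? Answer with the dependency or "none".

A5 → A2 lies within R1.
A3 → A2, A4 lies within R1.
A1, A2, A4 → A3 lies within R2.
A2, A5 → A4 lies within R1.
A1, A3 → A2 lies within R2.
A2, A3, A4 → A1, A5: restricted closure across fragments reaches A1, A5.
Every dependency is enforceable on the fragments, so the decomposition is dependency-preserving.

none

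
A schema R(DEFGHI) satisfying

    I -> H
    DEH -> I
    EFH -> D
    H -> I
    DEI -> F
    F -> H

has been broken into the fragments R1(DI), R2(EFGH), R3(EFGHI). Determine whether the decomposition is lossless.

No

Chase test. Columns are DEFGHI; row i has aⱼ where attribute j ∈ Ri, else bᵢⱼ.
Initial tableau (one row per fragment):
  row 1: a1 b12 b13 b14 b15 a6
  row 2: b21 a2 a3 a4 a5 b26
  row 3: b31 a2 a3 a4 a5 a6
Rows 1 and 3 agree on I; apply I→H and equate their H entries.
Rows 2 and 3 agree on EFH; apply EFH→D and equate their D entries.
Rows 1 and 2 agree on H; apply H→I and equate their I entries.
No row becomes fully distinguished — the join is lossy.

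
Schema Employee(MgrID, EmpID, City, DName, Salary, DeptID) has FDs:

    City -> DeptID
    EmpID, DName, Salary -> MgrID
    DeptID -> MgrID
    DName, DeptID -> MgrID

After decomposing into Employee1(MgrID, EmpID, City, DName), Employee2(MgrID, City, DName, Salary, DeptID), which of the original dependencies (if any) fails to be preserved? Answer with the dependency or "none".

EmpID, DName, Salary -> MgrID

Check EmpID, DName, Salary → MgrID: no single fragment contains all of {MgrID, EmpID, DName, Salary}, and the restricted closure of {EmpID, DName, Salary} across the fragments never reaches {MgrID}.
City → DeptID is preserved.
DeptID → MgrID is preserved.
DName, DeptID → MgrID is preserved.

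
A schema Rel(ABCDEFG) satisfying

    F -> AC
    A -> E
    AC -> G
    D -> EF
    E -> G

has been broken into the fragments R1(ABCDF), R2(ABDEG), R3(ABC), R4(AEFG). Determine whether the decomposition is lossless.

Yes

Chase test. Columns are ABCDEFG; row i has aⱼ where attribute j ∈ Ri, else bᵢⱼ.
Initial tableau (one row per fragment):
  row 1: a1 a2 a3 a4 b15 a6 b17
  row 2: a1 a2 b23 a4 a5 b26 a7
  row 3: a1 a2 a3 b34 b35 b36 b37
  row 4: a1 b42 b43 b44 a5 a6 a7
Rows 1 and 4 agree on F; apply F→AC and equate their AC entries.
Rows 1 and 2 agree on A; apply A→E and equate their E entries.
Rows 1 and 3 agree on A; apply A→E and equate their E entries.
Rows 1 and 3 agree on AC; apply AC→G and equate their G entries.
Rows 1 and 4 agree on AC; apply AC→G and equate their G entries.
Rows 1 and 2 agree on D; apply D→EF and equate their EF entries.
Rows 1 and 2 agree on F; apply F→AC and equate their AC entries.
Row 1 is now all distinguished symbols — the join is lossless.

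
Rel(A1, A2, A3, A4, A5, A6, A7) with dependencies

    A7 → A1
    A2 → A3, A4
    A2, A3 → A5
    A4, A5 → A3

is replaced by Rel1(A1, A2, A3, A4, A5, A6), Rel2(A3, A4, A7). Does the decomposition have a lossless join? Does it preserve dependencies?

lossy and not dependency-preserving

Lossless test: (A3, A4)⁺ = {A3, A4}, which is a superkey of neither fragment — lossy.
Dependency preservation: the restricted closure of {A7} across the fragments never reaches {A1}, so A7 → A1 cannot be enforced without a join — not preserved.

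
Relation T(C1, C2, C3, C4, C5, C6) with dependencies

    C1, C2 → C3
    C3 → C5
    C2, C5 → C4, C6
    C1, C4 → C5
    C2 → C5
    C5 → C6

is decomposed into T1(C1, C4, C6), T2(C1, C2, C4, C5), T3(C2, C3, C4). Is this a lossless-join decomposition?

Chase test. Columns are C1, C2, C3, C4, C5, C6; row i has aⱼ where attribute j ∈ Ti, else bᵢⱼ.
Initial tableau (one row per fragment):
  row 1: a1 b12 b13 a4 b15 a6
  row 2: a1 a2 b23 a4 a5 b26
  row 3: b31 a2 a3 a4 b35 b36
Rows 1 and 2 agree on C1, C4; apply C1, C4→C5 and equate their C5 entries.
Rows 2 and 3 agree on C2; apply C2→C5 and equate their C5 entries.
Rows 1 and 2 agree on C5; apply C5→C6 and equate their C6 entries.
Rows 1 and 3 agree on C5; apply C5→C6 and equate their C6 entries.
No row becomes fully distinguished — the join is lossy.

No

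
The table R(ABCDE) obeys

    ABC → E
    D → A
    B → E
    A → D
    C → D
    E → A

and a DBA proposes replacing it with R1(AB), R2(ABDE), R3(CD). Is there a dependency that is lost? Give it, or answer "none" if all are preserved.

ABC → E: restricted closure across fragments reaches E.
D → A lies within R2.
B → E lies within R2.
A → D lies within R2.
C → D lies within R3.
E → A lies within R2.
Every dependency is enforceable on the fragments, so the decomposition is dependency-preserving.

none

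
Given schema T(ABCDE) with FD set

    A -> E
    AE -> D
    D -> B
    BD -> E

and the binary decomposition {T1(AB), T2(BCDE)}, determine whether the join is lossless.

No

Common attributes: T1 ∩ T2 = {B}.
No dependency enlarges {B}, so (B)⁺ = {B}.
The closure contains neither all of T1 = {AB} nor all of T2 = {BCDE}, so the common attributes are not a superkey of either fragment. The join is lossy.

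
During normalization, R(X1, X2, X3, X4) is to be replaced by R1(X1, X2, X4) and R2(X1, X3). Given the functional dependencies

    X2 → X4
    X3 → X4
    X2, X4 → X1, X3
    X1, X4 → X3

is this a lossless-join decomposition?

No

Common attributes: R1 ∩ R2 = {X1}.
No dependency enlarges {X1}, so (X1)⁺ = {X1}.
The closure contains neither all of R1 = {X1, X2, X4} nor all of R2 = {X1, X3}, so the common attributes are not a superkey of either fragment. The join is lossy.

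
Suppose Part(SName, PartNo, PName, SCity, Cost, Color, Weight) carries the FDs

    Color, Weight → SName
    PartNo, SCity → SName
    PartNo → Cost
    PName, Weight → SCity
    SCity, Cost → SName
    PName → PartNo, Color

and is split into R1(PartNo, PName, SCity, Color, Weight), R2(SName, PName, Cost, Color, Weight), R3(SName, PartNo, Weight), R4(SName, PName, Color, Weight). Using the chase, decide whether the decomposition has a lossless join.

Yes

Chase test. Columns are SName, PartNo, PName, SCity, Cost, Color, Weight; row i has aⱼ where attribute j ∈ Ri, else bᵢⱼ.
Initial tableau (one row per fragment):
  row 1: b11 a2 a3 a4 b15 a6 a7
  row 2: a1 b22 a3 b24 a5 a6 a7
  row 3: a1 a2 b33 b34 b35 b36 a7
  row 4: a1 b42 a3 b44 b45 a6 a7
Rows 1 and 2 agree on Color, Weight; apply Color, Weight→SName and equate their SName entries.
Rows 1 and 3 agree on PartNo; apply PartNo→Cost and equate their Cost entries.
Rows 1 and 2 agree on PName, Weight; apply PName, Weight→SCity and equate their SCity entries.
Rows 1 and 4 agree on PName, Weight; apply PName, Weight→SCity and equate their SCity entries.
Rows 1 and 2 agree on PName; apply PName→PartNo, Color and equate their PartNo, Color entries.
Rows 1 and 4 agree on PName; apply PName→PartNo, Color and equate their PartNo, Color entries.
Rows 1 and 2 agree on PartNo; apply PartNo→Cost and equate their Cost entries.
Rows 1 and 4 agree on PartNo; apply PartNo→Cost and equate their Cost entries.
Row 1 is now all distinguished symbols — the join is lossless.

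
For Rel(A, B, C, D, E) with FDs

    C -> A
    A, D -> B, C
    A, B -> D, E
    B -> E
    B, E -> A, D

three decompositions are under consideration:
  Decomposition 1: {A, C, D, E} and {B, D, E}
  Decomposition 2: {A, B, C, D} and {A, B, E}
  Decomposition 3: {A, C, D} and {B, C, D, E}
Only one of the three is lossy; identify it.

Decomposition 1

Decomposition 1: common = {D, E}, closure = {D, E} → lossy.
Decomposition 2: common = {A, B}, closure = {A, B, C, D, E} → lossless.
Decomposition 3: common = {C, D}, closure = {A, B, C, D, E} → lossless.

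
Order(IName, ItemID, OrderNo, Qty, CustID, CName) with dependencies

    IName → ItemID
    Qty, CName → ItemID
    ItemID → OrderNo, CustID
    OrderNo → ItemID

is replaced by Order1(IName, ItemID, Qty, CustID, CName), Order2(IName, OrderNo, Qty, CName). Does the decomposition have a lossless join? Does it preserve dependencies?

Lossless test: (IName, Qty, CName)⁺ = {IName, ItemID, OrderNo, Qty, CustID, CName}, which contains all of one fragment — lossless.
Dependency preservation: the restricted closure of {ItemID} across the fragments never reaches {OrderNo, CustID}, so ItemID → OrderNo, CustID cannot be enforced without a join — not preserved.

lossless but not dependency-preserving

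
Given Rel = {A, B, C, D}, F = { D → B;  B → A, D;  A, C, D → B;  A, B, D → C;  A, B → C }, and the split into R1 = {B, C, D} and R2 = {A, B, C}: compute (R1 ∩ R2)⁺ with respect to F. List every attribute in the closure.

A, B, C, D

R1 ∩ R2 = {B, C}.
B → A, D applies, adding A, D
Closure: {A, B, C, D}.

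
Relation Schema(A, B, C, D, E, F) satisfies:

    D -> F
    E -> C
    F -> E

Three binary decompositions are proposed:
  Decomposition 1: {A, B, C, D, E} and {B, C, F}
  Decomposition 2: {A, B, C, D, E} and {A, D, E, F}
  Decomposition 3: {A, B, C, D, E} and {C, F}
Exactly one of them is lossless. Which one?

Decomposition 1: common = {B, C}, closure = {B, C} → lossy.
Decomposition 2: common = {A, D, E}, closure = {A, C, D, E, F} → lossless.
Decomposition 3: common = {C}, closure = {C} → lossy.

Decomposition 2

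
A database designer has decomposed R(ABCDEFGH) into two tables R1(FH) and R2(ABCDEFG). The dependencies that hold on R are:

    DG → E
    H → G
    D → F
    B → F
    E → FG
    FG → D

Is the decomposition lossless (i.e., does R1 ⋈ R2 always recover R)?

No

Common attributes: R1 ∩ R2 = {F}.
No dependency enlarges {F}, so (F)⁺ = {F}.
The closure contains neither all of R1 = {FH} nor all of R2 = {ABCDEFG}, so the common attributes are not a superkey of either fragment. The join is lossy.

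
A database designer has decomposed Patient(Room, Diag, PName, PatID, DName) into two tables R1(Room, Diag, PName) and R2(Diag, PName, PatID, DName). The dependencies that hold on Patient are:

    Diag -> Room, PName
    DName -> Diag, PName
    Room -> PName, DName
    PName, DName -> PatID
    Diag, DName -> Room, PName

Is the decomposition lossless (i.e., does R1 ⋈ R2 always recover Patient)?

Yes

Common attributes: R1 ∩ R2 = {Diag, PName}.
Closure of {Diag, PName}: Diag → Room, PName applies, adding Room; Room → PName, DName applies, adding DName; PName, DName → PatID applies, adding PatID. So (Diag, PName)⁺ = {Room, Diag, PName, PatID, DName}.
This closure contains every attribute of R1, so R1 ∩ R2 → R1. The join is lossless.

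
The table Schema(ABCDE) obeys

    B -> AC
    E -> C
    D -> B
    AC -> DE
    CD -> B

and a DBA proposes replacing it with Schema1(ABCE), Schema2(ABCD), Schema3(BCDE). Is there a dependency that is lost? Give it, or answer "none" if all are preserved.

B → AC lies within Schema1.
E → C lies within Schema1.
D → B lies within Schema2.
AC → DE: restricted closure across fragments reaches DE.
CD → B lies within Schema2.
Every dependency is enforceable on the fragments, so the decomposition is dependency-preserving.

none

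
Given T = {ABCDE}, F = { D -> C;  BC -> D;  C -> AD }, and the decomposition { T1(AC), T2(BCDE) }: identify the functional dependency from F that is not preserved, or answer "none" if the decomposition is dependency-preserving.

D → C lies within T2.
BC → D lies within T2.
C → AD: restricted closure across fragments reaches AD.
Every dependency is enforceable on the fragments, so the decomposition is dependency-preserving.

none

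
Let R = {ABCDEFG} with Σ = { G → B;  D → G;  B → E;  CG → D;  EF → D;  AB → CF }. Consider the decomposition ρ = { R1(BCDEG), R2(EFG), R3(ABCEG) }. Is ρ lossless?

No

Chase test. Columns are ABCDEFG; row i has aⱼ where attribute j ∈ Ri, else bᵢⱼ.
Initial tableau (one row per fragment):
  row 1: b11 a2 a3 a4 a5 b16 a7
  row 2: b21 b22 b23 b24 a5 a6 a7
  row 3: a1 a2 a3 b34 a5 b36 a7
Rows 1 and 2 agree on G; apply G→B and equate their B entries.
Rows 1 and 3 agree on CG; apply CG→D and equate their D entries.
No row becomes fully distinguished — the join is lossy.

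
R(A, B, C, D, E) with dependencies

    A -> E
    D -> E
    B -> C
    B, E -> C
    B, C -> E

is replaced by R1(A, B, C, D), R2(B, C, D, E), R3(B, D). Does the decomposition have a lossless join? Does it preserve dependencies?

lossless but not dependency-preserving

Lossless test (chase): Rows 1 and 2 agree on D; apply D→E and equate their E entries. Rows 1 and 3 agree on D; apply D→E and equate their E entries. Rows 1 and 3 agree on B; apply B→C and equate their C entries. Row 1 is now all distinguished symbols — the join is lossless.
Dependency preservation: the restricted closure of {A} across the fragments never reaches {E}, so A → E cannot be enforced without a join — not preserved.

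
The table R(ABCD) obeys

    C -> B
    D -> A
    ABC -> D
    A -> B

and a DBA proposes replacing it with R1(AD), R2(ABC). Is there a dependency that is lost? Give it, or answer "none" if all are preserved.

Check ABC → D: no single fragment contains all of {ABCD}, and the restricted closure of {ABC} across the fragments never reaches {D}.
C → B is preserved.
D → A is preserved.
A → B is preserved.

ABC -> D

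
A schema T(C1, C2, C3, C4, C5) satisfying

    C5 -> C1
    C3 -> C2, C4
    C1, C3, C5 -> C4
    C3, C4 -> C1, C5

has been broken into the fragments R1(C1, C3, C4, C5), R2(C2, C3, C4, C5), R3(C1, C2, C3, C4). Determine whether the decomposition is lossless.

Yes

Chase test. Columns are C1, C2, C3, C4, C5; row i has aⱼ where attribute j ∈ Ri, else bᵢⱼ.
Initial tableau (one row per fragment):
  row 1: a1 b12 a3 a4 a5
  row 2: b21 a2 a3 a4 a5
  row 3: a1 a2 a3 a4 b35
Rows 1 and 2 agree on C5; apply C5→C1 and equate their C1 entries.
Rows 1 and 2 agree on C3; apply C3→C2, C4 and equate their C2, C4 entries.
Rows 1 and 3 agree on C3, C4; apply C3, C4→C1, C5 and equate their C1, C5 entries.
Row 1 is now all distinguished symbols — the join is lossless.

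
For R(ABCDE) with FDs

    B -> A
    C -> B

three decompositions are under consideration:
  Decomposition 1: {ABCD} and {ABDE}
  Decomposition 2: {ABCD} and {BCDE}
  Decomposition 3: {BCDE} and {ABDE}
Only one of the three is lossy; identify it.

Decomposition 1

Decomposition 1: common = {ABD}, closure = {ABD} → lossy.
Decomposition 2: common = {BCD}, closure = {ABCD} → lossless.
Decomposition 3: common = {BDE}, closure = {ABDE} → lossless.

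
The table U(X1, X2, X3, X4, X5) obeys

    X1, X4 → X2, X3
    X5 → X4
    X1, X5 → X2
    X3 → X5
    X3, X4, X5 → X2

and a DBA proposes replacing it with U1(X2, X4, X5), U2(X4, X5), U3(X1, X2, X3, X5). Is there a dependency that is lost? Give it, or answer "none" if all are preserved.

X1, X4 → X2, X3

Check X1, X4 → X2, X3: no single fragment contains all of {X1, X2, X3, X4}, and the restricted closure of {X1, X4} across the fragments never reaches {X2, X3}.
X5 → X4 is preserved.
X1, X5 → X2 is preserved.
X3 → X5 is preserved.
X3, X4, X5 → X2 is preserved.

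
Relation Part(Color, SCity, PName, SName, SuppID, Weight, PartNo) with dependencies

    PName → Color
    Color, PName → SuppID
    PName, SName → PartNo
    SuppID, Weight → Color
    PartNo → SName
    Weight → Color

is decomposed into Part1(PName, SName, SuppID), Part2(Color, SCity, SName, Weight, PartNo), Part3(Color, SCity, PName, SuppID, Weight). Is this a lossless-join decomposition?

No

Chase test. Columns are Color, SCity, PName, SName, SuppID, Weight, PartNo; row i has aⱼ where attribute j ∈ Parti, else bᵢⱼ.
Initial tableau (one row per fragment):
  row 1: b11 b12 a3 a4 a5 b16 b17
  row 2: a1 a2 b23 a4 b25 a6 a7
  row 3: a1 a2 a3 b34 a5 a6 b37
Rows 1 and 3 agree on PName; apply PName→Color and equate their Color entries.
No row becomes fully distinguished — the join is lossy.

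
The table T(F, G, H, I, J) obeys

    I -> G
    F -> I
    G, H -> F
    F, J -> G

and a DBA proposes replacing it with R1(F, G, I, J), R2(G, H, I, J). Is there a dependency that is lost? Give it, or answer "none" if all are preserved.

G, H -> F

Check G, H → F: no single fragment contains all of {F, G, H}, and the restricted closure of {G, H} across the fragments never reaches {F}.
I → G is preserved.
F → I is preserved.
F, J → G is preserved.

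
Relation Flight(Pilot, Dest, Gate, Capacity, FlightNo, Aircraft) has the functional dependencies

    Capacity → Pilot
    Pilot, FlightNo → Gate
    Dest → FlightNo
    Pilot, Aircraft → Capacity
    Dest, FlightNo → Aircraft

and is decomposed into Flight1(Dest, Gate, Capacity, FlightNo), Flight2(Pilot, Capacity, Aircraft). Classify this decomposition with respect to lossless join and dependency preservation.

lossy and not dependency-preserving

Lossless test: (Capacity)⁺ = {Pilot, Capacity}, which is a superkey of neither fragment — lossy.
Dependency preservation: the restricted closure of {Pilot, FlightNo} across the fragments never reaches {Gate}, so Pilot, FlightNo → Gate cannot be enforced without a join — not preserved.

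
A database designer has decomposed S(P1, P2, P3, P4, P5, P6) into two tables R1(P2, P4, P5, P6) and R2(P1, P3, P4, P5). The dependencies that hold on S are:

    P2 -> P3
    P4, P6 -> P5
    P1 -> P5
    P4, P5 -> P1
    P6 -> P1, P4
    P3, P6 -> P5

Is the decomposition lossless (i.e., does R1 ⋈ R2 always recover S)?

No

Common attributes: R1 ∩ R2 = {P4, P5}.
Closure of {P4, P5}: P4, P5 → P1 applies, adding P1. So (P4, P5)⁺ = {P1, P4, P5}.
The closure contains neither all of R1 = {P2, P4, P5, P6} nor all of R2 = {P1, P3, P4, P5}, so the common attributes are not a superkey of either fragment. The join is lossy.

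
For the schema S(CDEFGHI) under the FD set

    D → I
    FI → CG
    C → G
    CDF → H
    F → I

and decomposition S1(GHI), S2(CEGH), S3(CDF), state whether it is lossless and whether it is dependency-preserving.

Lossless test (chase): Rows 2 and 3 agree on C; apply C→G and equate their G entries. No row becomes fully distinguished — the join is lossy.
Dependency preservation: the restricted closure of {D} across the fragments never reaches {I}, so D → I cannot be enforced without a join — not preserved.

lossy and not dependency-preserving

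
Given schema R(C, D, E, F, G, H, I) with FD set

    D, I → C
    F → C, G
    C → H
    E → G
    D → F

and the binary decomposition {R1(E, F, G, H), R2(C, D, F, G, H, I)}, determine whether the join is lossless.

No

Common attributes: R1 ∩ R2 = {F, G, H}.
Closure of {F, G, H}: F → C, G applies, adding C. So (F, G, H)⁺ = {C, F, G, H}.
The closure contains neither all of R1 = {E, F, G, H} nor all of R2 = {C, D, F, G, H, I}, so the common attributes are not a superkey of either fragment. The join is lossy.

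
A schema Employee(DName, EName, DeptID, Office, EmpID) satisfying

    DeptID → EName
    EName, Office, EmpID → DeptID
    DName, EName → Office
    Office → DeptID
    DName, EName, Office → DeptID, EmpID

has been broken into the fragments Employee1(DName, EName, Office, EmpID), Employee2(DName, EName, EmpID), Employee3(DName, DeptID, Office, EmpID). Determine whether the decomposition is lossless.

Yes

Chase test. Columns are DName, EName, DeptID, Office, EmpID; row i has aⱼ where attribute j ∈ Employeei, else bᵢⱼ.
Initial tableau (one row per fragment):
  row 1: a1 a2 b13 a4 a5
  row 2: a1 a2 b23 b24 a5
  row 3: a1 b32 a3 a4 a5
Rows 1 and 2 agree on DName, EName; apply DName, EName→Office and equate their Office entries.
Rows 1 and 2 agree on Office; apply Office→DeptID and equate their DeptID entries.
Rows 1 and 3 agree on Office; apply Office→DeptID and equate their DeptID entries.
Rows 1 and 3 agree on DeptID; apply DeptID→EName and equate their EName entries.
Row 1 is now all distinguished symbols — the join is lossless.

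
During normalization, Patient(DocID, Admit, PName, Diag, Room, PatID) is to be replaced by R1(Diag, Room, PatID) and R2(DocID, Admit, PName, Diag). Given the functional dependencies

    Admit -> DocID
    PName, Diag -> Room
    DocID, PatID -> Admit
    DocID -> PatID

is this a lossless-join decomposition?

Common attributes: R1 ∩ R2 = {Diag}.
No dependency enlarges {Diag}, so (Diag)⁺ = {Diag}.
The closure contains neither all of R1 = {Diag, Room, PatID} nor all of R2 = {DocID, Admit, PName, Diag}, so the common attributes are not a superkey of either fragment. The join is lossy.

No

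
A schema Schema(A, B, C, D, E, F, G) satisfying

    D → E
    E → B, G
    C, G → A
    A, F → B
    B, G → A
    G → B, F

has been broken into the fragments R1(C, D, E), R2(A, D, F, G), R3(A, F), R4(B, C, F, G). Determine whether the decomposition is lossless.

Chase test. Columns are A, B, C, D, E, F, G; row i has aⱼ where attribute j ∈ Ri, else bᵢⱼ.
Initial tableau (one row per fragment):
  row 1: b11 b12 a3 a4 a5 b16 b17
  row 2: a1 b22 b23 a4 b25 a6 a7
  row 3: a1 b32 b33 b34 b35 a6 b37
  row 4: b41 a2 a3 b44 b45 a6 a7
Rows 1 and 2 agree on D; apply D→E and equate their E entries.
Rows 1 and 2 agree on E; apply E→B, G and equate their B, G entries.
Rows 1 and 4 agree on C, G; apply C, G→A and equate their A entries.
Rows 2 and 3 agree on A, F; apply A, F→B and equate their B entries.
Rows 1 and 2 agree on B, G; apply B, G→A and equate their A entries.
Rows 1 and 2 agree on G; apply G→B, F and equate their B, F entries.
Rows 1 and 4 agree on G; apply G→B, F and equate their B, F entries.
Row 1 is now all distinguished symbols — the join is lossless.

Yes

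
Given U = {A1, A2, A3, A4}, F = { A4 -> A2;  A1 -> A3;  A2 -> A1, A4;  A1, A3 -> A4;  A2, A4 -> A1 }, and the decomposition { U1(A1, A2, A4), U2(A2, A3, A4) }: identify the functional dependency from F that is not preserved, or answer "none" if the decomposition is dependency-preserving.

none

A4 → A2 lies within U1.
A1 → A3: restricted closure across fragments reaches A3.
A2 → A1, A4 lies within U1.
A1, A3 → A4: restricted closure across fragments reaches A4.
A2, A4 → A1 lies within U1.
Every dependency is enforceable on the fragments, so the decomposition is dependency-preserving.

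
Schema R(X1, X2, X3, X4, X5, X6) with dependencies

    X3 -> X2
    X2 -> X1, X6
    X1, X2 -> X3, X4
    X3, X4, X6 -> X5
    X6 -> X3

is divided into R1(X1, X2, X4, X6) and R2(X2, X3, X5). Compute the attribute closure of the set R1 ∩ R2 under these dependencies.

X1, X2, X3, X4, X5, X6

R1 ∩ R2 = {X2}.
X2 → X1, X6 applies, adding X1, X6
X1, X2 → X3, X4 applies, adding X3, X4
X3, X4, X6 → X5 applies, adding X5
Closure: {X1, X2, X3, X4, X5, X6}.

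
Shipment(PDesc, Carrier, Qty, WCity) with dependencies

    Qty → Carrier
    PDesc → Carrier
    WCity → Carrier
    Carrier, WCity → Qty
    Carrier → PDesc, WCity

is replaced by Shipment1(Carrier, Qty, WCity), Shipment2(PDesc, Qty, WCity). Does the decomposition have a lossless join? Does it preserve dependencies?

lossless and dependency-preserving

Lossless test: (Qty, WCity)⁺ = {PDesc, Carrier, Qty, WCity}, which contains all of one fragment — lossless.
Dependency preservation: PDesc → Carrier; Carrier → PDesc, WCity are not contained in any single fragment, but the restricted closure of each left-hand side across the fragments still reaches the right-hand side; the remaining FDs each lie inside some fragment. All dependencies are preserved.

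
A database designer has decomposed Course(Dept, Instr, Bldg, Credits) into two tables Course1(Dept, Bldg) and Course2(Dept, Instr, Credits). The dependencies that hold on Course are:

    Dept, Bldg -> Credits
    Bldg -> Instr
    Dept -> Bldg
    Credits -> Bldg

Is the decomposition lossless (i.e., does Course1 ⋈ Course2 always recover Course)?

Yes

Common attributes: Course1 ∩ Course2 = {Dept}.
Closure of {Dept}: Dept → Bldg applies, adding Bldg; Dept, Bldg → Credits applies, adding Credits; Bldg → Instr applies, adding Instr. So (Dept)⁺ = {Dept, Instr, Bldg, Credits}.
This closure contains every attribute of Course1, so Course1 ∩ Course2 → Course1. The join is lossless.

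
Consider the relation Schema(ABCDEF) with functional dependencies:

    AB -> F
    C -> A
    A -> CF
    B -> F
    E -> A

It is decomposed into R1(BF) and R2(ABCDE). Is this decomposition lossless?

Common attributes: R1 ∩ R2 = {B}.
Closure of {B}: B → F applies, adding F. So (B)⁺ = {BF}.
This closure contains every attribute of R1, so R1 ∩ R2 → R1. The join is lossless.

Yes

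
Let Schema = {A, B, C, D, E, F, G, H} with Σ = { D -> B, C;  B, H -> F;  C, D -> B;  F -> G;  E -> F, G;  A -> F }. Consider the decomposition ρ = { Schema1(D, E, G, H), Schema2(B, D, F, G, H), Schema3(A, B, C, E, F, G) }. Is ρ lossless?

Chase test. Columns are A, B, C, D, E, F, G, H; row i has aⱼ where attribute j ∈ Schemai, else bᵢⱼ.
Initial tableau (one row per fragment):
  row 1: b11 b12 b13 a4 a5 b16 a7 a8
  row 2: b21 a2 b23 a4 b25 a6 a7 a8
  row 3: a1 a2 a3 b34 a5 a6 a7 b38
Rows 1 and 2 agree on D; apply D→B, C and equate their B, C entries.
Rows 1 and 2 agree on B, H; apply B, H→F and equate their F entries.
No row becomes fully distinguished — the join is lossy.

No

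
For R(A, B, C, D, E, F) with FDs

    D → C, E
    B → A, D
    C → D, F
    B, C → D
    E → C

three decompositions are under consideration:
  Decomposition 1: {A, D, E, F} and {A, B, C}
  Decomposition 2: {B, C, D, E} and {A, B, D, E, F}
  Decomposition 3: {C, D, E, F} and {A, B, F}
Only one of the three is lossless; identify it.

Decomposition 1: common = {A}, closure = {A} → lossy.
Decomposition 2: common = {B, D, E}, closure = {A, B, C, D, E, F} → lossless.
Decomposition 3: common = {F}, closure = {F} → lossy.

Decomposition 2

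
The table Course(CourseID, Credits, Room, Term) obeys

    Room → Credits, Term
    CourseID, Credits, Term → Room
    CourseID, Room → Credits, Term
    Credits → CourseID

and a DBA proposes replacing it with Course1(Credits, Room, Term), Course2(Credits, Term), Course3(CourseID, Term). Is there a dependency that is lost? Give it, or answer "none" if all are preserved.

Check Credits → CourseID: no single fragment contains all of {CourseID, Credits}, and the restricted closure of {Credits} across the fragments never reaches {CourseID}.
Room → Credits, Term is preserved.
CourseID, Credits, Term → Room is preserved.
CourseID, Room → Credits, Term is preserved.

Credits → CourseID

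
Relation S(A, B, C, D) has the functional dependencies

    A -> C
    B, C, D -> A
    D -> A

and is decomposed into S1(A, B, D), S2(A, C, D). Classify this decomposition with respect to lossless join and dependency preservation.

Lossless test: (A, D)⁺ = {A, C, D}, which contains all of one fragment — lossless.
Dependency preservation: B, C, D → A is not contained in any single fragment, but the restricted closure of its left-hand side across the fragments still reaches the right-hand side; the remaining FDs each lie inside some fragment. All dependencies are preserved.

lossless and dependency-preserving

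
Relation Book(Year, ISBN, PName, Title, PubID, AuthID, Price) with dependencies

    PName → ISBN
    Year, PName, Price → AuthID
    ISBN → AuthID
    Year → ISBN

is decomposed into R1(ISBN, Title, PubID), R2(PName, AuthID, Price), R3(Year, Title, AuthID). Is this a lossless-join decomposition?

No

Chase test. Columns are Year, ISBN, PName, Title, PubID, AuthID, Price; row i has aⱼ where attribute j ∈ Ri, else bᵢⱼ.
Initial tableau (one row per fragment):
  row 1: b11 a2 b13 a4 a5 b16 b17
  row 2: b21 b22 a3 b24 b25 a6 a7
  row 3: a1 b32 b33 a4 b35 a6 b37
No row becomes fully distinguished — the join is lossy.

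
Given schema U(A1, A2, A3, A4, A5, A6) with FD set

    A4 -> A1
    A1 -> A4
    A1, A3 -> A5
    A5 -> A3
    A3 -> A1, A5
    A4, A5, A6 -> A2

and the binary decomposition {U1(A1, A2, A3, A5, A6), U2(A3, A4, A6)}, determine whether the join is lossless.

Yes

Common attributes: U1 ∩ U2 = {A3, A6}.
Closure of {A3, A6}: A3 → A1, A5 applies, adding A1, A5; A1 → A4 applies, adding A4; A4, A5, A6 → A2 applies, adding A2. So (A3, A6)⁺ = {A1, A2, A3, A4, A5, A6}.
This closure contains every attribute of U1, so U1 ∩ U2 → U1. The join is lossless.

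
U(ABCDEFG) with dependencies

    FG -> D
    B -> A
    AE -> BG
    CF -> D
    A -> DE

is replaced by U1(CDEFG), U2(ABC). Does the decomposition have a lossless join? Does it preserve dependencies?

Lossless test: (C)⁺ = {C}, which is a superkey of neither fragment — lossy.
Dependency preservation: the restricted closure of {AE} across the fragments never reaches {BG}, so AE → BG cannot be enforced without a join — not preserved.

lossy and not dependency-preserving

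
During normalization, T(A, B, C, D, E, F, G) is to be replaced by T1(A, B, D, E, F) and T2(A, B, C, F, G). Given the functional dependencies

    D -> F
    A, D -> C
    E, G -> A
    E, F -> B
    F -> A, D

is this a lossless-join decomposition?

Common attributes: T1 ∩ T2 = {A, B, F}.
Closure of {A, B, F}: F → A, D applies, adding D; A, D → C applies, adding C. So (A, B, F)⁺ = {A, B, C, D, F}.
The closure contains neither all of T1 = {A, B, D, E, F} nor all of T2 = {A, B, C, F, G}, so the common attributes are not a superkey of either fragment. The join is lossy.

No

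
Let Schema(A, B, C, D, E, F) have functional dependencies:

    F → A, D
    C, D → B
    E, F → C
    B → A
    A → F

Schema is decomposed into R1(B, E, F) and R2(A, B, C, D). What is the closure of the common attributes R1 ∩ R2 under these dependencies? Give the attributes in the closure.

R1 ∩ R2 = {B}.
B → A applies, adding A
A → F applies, adding F
F → A, D applies, adding D
Closure: {A, B, D, F}.

A, B, D, F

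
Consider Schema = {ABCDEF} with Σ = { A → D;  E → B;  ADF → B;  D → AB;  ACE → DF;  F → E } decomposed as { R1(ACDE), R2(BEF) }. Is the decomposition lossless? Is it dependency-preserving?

Lossless test: (E)⁺ = {BE}, which is a superkey of neither fragment — lossy.
Dependency preservation: the restricted closure of {D} across the fragments never reaches {AB}, so D → AB cannot be enforced without a join — not preserved.

lossy and not dependency-preserving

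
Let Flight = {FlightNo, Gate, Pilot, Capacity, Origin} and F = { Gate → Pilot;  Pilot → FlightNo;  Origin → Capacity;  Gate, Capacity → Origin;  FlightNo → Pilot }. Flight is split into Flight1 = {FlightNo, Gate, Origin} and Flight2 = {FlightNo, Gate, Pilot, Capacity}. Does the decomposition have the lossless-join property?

Common attributes: Flight1 ∩ Flight2 = {FlightNo, Gate}.
Closure of {FlightNo, Gate}: Gate → Pilot applies, adding Pilot. So (FlightNo, Gate)⁺ = {FlightNo, Gate, Pilot}.
The closure contains neither all of Flight1 = {FlightNo, Gate, Origin} nor all of Flight2 = {FlightNo, Gate, Pilot, Capacity}, so the common attributes are not a superkey of either fragment. The join is lossy.

No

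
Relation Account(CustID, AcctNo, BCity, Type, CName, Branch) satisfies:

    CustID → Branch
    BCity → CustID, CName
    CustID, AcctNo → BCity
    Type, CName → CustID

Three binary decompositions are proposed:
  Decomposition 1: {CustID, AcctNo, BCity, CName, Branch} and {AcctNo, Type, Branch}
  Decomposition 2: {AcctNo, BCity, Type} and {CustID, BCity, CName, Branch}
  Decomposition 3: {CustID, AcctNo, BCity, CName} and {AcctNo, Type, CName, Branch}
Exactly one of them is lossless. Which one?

Decomposition 1: common = {AcctNo, Branch}, closure = {AcctNo, Branch} → lossy.
Decomposition 2: common = {BCity}, closure = {CustID, BCity, CName, Branch} → lossless.
Decomposition 3: common = {AcctNo, CName}, closure = {AcctNo, CName} → lossy.

Decomposition 2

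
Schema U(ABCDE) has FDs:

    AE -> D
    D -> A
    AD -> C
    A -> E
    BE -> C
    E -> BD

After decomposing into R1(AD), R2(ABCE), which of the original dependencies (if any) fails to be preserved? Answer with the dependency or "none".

AE → D: restricted closure across fragments reaches D.
D → A lies within R1.
AD → C: restricted closure across fragments reaches C.
A → E lies within R2.
BE → C lies within R2.
E → BD: restricted closure across fragments reaches BD.
Every dependency is enforceable on the fragments, so the decomposition is dependency-preserving.

none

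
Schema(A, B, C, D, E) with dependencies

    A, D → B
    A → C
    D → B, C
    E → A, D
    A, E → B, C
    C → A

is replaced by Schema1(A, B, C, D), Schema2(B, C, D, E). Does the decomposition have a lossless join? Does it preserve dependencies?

Lossless test: (B, C, D)⁺ = {A, B, C, D}, which contains all of one fragment — lossless.
Dependency preservation: E → A, D; A, E → B, C are not contained in any single fragment, but the restricted closure of each left-hand side across the fragments still reaches the right-hand side; the remaining FDs each lie inside some fragment. All dependencies are preserved.

lossless and dependency-preserving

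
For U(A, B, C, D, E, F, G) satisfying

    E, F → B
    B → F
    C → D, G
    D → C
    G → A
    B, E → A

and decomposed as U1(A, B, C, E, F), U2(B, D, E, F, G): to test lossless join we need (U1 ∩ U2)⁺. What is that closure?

U1 ∩ U2 = {B, E, F}.
B, E → A applies, adding A
Closure: {A, B, E, F}.

A, B, E, F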